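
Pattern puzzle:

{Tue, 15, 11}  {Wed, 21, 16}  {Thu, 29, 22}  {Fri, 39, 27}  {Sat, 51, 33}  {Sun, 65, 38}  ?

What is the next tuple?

{Mon, 81, 44}

Day goes Tue, Wed, Thu, Fri, Sat, Sun → Mon (runs through the weekdays Mon→Sun).
Second coordinate: differences are 6, 8, 10, … (increasing by 2 each time), so 15, 21, 29, 39, 51, 65 → 81.
For the third coordinate, alternating steps +5, +6, +5, +6, …: 11, 16, 22, 27, 33, 38 → 44.
Putting it together: {Mon, 81, 44}.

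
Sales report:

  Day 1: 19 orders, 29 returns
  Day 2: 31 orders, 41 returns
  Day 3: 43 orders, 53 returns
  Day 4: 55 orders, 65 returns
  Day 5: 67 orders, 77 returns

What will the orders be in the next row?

Orders: +12 each step; 19, 31, 43, 55, 67 → 79.

79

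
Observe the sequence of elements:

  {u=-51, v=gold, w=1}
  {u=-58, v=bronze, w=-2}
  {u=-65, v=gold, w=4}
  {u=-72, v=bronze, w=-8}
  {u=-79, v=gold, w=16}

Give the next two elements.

{u=-86, v=bronze, w=-32}, {u=-93, v=gold, w=64}

U: −7 each step, so -51, -58, -65, -72, -79 → -86 → -93.
V — alternates gold ↔ bronze: gold, bronze, gold, bronze, gold → bronze → gold.
For the w, ×(-2) each step: 1, -2, 4, -8, 16 → -32 → 64.
Putting the parts together: {u=-86, v=bronze, w=-32} and then {u=-93, v=gold, w=64}.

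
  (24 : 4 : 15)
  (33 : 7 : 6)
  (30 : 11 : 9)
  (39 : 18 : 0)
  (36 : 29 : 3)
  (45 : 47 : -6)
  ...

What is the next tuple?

First value goes 24, 33, 30, 39, 36, 45 → 42 (alternating steps +9, −3, +9, −3, …).
Second value: each term is the sum of the two before it; 4, 7, 11, 18, 29, 47 → 76.
Third value: together with the first value always sums to 39; 15, 6, 9, 0, 3, -6 → -3.
Putting it together: (42 : 76 : -3).

(42 : 76 : -3)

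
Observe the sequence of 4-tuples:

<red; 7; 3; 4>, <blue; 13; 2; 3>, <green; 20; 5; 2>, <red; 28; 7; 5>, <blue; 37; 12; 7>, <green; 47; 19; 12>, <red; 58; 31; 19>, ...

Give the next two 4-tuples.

Colour — repeats red → blue → green: red, blue, green, red, blue, green, red → blue → green.
Second entry: differences are 6, 7, 8, … (increasing by 1 each time), so 7, 13, 20, 28, 37, 47, 58 → 70 → 83.
Third entry: 3, 2, 5, 7, 12, 19, 31 → 50 → 81 (each term is the sum of the two before it).
Fourth entry: always the previous value of the third entry; 4, 3, 2, 5, 7, 12, 19 → 31 → 50.
So the next two 4-tuples are <blue; 70; 50; 31> and <green; 83; 81; 50>.

<blue; 70; 50; 31>, <green; 83; 81; 50>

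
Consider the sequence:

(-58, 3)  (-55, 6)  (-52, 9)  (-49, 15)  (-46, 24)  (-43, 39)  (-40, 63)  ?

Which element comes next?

First coordinate goes -58, -55, -52, -49, -46, -43, -40 → -37 (+3 each step).
Second coordinate: each term is the sum of the two before it; 3, 6, 9, 15, 24, 39, 63 → 102.
Putting it together: (-37, 102).

(-37, 102)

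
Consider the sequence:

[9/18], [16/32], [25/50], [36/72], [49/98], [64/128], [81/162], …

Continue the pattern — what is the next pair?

First coordinate — perfect squares: 3², 4², 5², …: 9, 16, 25, 36, 49, 64, 81 → 100.
Second coordinate: 18, 32, 50, 72, 98, 128, 162 → 200 (always 2 × the first coordinate).
So the next pair is [100/200].

[100/200]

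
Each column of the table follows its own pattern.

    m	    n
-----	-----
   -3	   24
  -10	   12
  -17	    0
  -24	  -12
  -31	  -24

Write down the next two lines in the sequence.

-38  -36; -45  -48

For the column m, −7 each step: -3, -10, -17, -24, -31 → -38 → -45.
Column n: 24, 12, 0, -12, -24 → -36 → -48 (−12 each step).
Putting the parts together: -38  -36 and then -45  -48.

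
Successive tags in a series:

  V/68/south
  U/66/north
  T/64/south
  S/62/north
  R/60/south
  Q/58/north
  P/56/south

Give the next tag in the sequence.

Letter: letters move back 1 place in the alphabet, so V, U, T, S, R, Q, P → O.
Second component goes 68, 66, 64, 62, 60, 58, 56 → 54 (−2 each step).
For the direction, alternates south ↔ north: south, north, south, north, south, north, south → north.
Combining the parts gives O/54/north.

O/54/north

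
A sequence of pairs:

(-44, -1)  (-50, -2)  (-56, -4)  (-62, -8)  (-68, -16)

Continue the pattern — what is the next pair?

First coordinate — −6 each step: -44, -50, -56, -62, -68 → -74.
Second coordinate: ×2 each step, so -1, -2, -4, -8, -16 → -32.
Putting it together: (-74, -32).

(-74, -32)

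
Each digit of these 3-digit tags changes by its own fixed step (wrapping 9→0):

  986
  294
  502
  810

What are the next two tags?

128, 436

First digit: +3 each step, mod 10, so 9, 2, 5, 8 → 1 → 4.
For the second digit, +1 each step, mod 10: 8, 9, 0, 1 → 2 → 3.
Third digit: 6, 4, 2, 0 → 8 → 6 (−2 each step, mod 10).
So the next two tags are 128 and 436.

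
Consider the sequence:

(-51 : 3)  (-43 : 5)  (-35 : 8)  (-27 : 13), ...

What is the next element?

(-19 : 21)

First coordinate: -51, -43, -35, -27 → -19 (+8 each step).
Second coordinate: each term is the sum of the two before it; 3, 5, 8, 13 → 21.
Putting it together: (-19 : 21).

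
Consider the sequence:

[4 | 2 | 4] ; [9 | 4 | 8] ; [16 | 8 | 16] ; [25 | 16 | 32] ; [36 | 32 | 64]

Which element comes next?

First part: 4, 9, 16, 25, 36 → 49 (perfect squares: 2², 3², 4², …).
Second part: ×2 each step, so 2, 4, 8, 16, 32 → 64.
Third part: always 2 × the second part; 4, 8, 16, 32, 64 → 128.
Putting it together: [49 | 64 | 128].

[49 | 64 | 128]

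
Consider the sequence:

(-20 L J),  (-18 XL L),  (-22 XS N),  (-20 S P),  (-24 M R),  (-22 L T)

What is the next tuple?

(-26 XL V)

First component goes -20, -18, -22, -20, -24, -22 → -26 (alternating steps +2, −4, +2, −4, …).
Size — repeats L → XL → XS → S → M: L, XL, XS, S, M, L → XL.
Letter: letters move forward 2 places in the alphabet, so J, L, N, P, R, T → V.
Combining the parts gives (-26 XL V).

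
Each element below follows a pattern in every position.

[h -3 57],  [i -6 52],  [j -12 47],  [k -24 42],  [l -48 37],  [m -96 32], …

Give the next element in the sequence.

[n -192 27]

For the letter, letters move forward 1 place in the alphabet: h, i, j, k, l, m → n.
Second coordinate goes -3, -6, -12, -24, -48, -96 → -192 (×2 each step).
Third coordinate: −5 each step, so 57, 52, 47, 42, 37, 32 → 27.
Putting it together: [n -192 27].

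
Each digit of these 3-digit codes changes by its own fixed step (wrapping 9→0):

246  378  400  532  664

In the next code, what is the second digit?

First digit: +1 each step, mod 10; 2, 3, 4, 5, 6 → 7.
Second digit goes 4, 7, 0, 3, 6 → 9 (+3 each step, mod 10).
For the third digit, +2 each step, mod 10: 6, 8, 0, 2, 4 → 6.

9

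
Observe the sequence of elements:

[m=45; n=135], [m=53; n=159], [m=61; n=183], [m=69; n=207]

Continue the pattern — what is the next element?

[m=77; n=231]

M — +8 each step: 45, 53, 61, 69 → 77.
N: always 3 × the m, so 135, 159, 183, 207 → 231.
So the next element is [m=77; n=231].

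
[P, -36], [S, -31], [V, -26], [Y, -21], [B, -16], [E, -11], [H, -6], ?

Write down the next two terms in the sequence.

[K, -1], [N, 4]

Letter: letters move forward 3 places in the alphabet, wrapping Z→A, so P, S, V, Y, B, E, H → K → N.
Second coordinate: -36, -31, -26, -21, -16, -11, -6 → -1 → 4 (+5 each step).
Putting the parts together: [K, -1] and then [N, 4].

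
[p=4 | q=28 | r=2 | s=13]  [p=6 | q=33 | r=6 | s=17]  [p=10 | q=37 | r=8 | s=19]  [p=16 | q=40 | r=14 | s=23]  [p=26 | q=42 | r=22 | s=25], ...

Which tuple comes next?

P goes 4, 6, 10, 16, 26 → 42 (each term is the sum of the two before it).
Q: differences are 5, 4, 3, … (decreasing by 1 each time); 28, 33, 37, 40, 42 → 43.
R: each term is the sum of the two before it; 2, 6, 8, 14, 22 → 36.
S — alternating steps +4, +2, +4, +2, …: 13, 17, 19, 23, 25 → 29.
Putting it together: [p=42 | q=43 | r=36 | s=29].

[p=42 | q=43 | r=36 | s=29]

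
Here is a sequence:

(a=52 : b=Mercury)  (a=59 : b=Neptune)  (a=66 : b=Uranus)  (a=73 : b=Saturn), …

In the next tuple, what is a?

80

A: 52, 59, 66, 73 → 80 (+7 each step).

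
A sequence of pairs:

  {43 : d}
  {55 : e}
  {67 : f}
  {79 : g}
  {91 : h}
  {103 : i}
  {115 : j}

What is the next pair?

{127 : k}

First component: +12 each step, so 43, 55, 67, 79, 91, 103, 115 → 127.
Letter: d, e, f, g, h, i, j → k (letters move forward 1 place in the alphabet).
Putting it together: {127 : k}.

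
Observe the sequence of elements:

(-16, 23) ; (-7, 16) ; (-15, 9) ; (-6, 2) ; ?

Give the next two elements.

(-14, -5), (-5, -12)

For the first value, alternating steps +9, −8, +9, −8, …: -16, -7, -15, -6 → -14 → -5.
For the second value, −7 each step: 23, 16, 9, 2 → -5 → -12.
So the next two elements are (-14, -5) and (-5, -12).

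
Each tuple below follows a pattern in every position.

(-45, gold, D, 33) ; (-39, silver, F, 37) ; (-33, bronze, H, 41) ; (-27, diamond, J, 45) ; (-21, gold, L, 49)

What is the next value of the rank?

For the rank, repeats gold → silver → bronze → diamond: gold, silver, bronze, diamond, gold → silver.

silver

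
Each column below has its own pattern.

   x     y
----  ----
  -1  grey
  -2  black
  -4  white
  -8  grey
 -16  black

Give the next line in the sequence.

-32  white

For the column x, ×2 each step: -1, -2, -4, -8, -16 → -32.
Column y: repeats grey → black → white, so grey, black, white, grey, black → white.
Combining the parts gives -32  white.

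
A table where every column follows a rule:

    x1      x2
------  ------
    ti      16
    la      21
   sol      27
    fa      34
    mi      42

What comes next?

For the column x1, runs backward through the solfège scale do→ti: ti, la, sol, fa, mi → re.
Column x2: differences are 5, 6, 7, … (increasing by 1 each time); 16, 21, 27, 34, 42 → 51.
Putting it together: re  51.

re  51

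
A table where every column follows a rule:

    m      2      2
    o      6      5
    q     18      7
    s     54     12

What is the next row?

u  162  19

For the letter, letters move forward 2 places in the alphabet: m, o, q, s → u.
For the second component, ×3 each step: 2, 6, 18, 54 → 162.
Third component: each term is the sum of the two before it, so 2, 5, 7, 12 → 19.
Combining the parts gives u  162  19.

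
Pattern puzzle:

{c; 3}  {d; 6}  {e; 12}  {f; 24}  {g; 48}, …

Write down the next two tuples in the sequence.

{h; 96}, {i; 192}

For the letter, letters move forward 1 place in the alphabet: c, d, e, f, g → h → i.
For the second coordinate, ×2 each step: 3, 6, 12, 24, 48 → 96 → 192.
Putting the parts together: {h; 96} and then {i; 192}.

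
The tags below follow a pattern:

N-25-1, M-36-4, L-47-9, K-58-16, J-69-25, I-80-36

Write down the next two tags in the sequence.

H-91-49 then G-102-64

Letter — letters move back 1 place in the alphabet: N, M, L, K, J, I → H → G.
Second component: 25, 36, 47, 58, 69, 80 → 91 → 102 (+11 each step).
Third component: perfect squares: 1², 2², 3², …; 1, 4, 9, 16, 25, 36 → 49 → 64.
Putting the parts together: H-91-49 and then G-102-64.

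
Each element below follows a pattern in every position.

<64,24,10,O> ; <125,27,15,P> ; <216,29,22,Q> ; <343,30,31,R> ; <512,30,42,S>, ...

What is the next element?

<729,29,55,T>

First slot — perfect cubes: 4³, 5³, 6³, …: 64, 125, 216, 343, 512 → 729.
Second slot: differences are 3, 2, 1, … (decreasing by 1 each time); 24, 27, 29, 30, 30 → 29.
Third slot: differences are 5, 7, 9, … (increasing by 2 each time), so 10, 15, 22, 31, 42 → 55.
Letter: O, P, Q, R, S → T (letters move forward 1 place in the alphabet).
So the next element is <729,29,55,T>.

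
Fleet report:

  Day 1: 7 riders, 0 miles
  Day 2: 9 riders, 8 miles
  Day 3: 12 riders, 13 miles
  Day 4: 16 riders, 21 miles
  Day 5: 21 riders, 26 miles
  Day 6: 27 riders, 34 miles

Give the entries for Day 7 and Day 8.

Riders: 7, 9, 12, 16, 21, 27 → 34 → 42 (differences are 2, 3, 4, … (increasing by 1 each time)).
For the miles, alternating steps +8, +5, +8, +5, …: 0, 8, 13, 21, 26, 34 → 39 → 47.
So the next two records are 34 riders, 39 miles and 42 riders, 47 miles.

34 riders, 39 miles; 42 riders, 47 miles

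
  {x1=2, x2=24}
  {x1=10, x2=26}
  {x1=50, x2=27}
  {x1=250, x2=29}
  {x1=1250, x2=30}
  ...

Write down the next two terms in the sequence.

X1: 2, 10, 50, 250, 1250 → 6250 → 31250 (×5 each step).
For the x2, alternating steps +2, +1, +2, +1, …: 24, 26, 27, 29, 30 → 32 → 33.
Putting the parts together: {x1=6250, x2=32} and then {x1=31250, x2=33}.

{x1=6250, x2=32}, {x1=31250, x2=33}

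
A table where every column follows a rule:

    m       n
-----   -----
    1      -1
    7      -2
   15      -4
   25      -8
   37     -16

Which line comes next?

51  -32

Column m goes 1, 7, 15, 25, 37 → 51 (differences are 6, 8, 10, … (increasing by 2 each time)).
Column n: ×2 each step, so -1, -2, -4, -8, -16 → -32.
So the next line is 51  -32.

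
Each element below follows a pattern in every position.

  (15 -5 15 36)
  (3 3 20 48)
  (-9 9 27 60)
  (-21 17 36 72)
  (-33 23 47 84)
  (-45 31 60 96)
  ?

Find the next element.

(-57 37 75 108)

First part: 15, 3, -9, -21, -33, -45 → -57 (−12 each step).
Second part goes -5, 3, 9, 17, 23, 31 → 37 (alternating steps +8, +6, +8, +6, …).
Third part: 15, 20, 27, 36, 47, 60 → 75 (differences are 5, 7, 9, … (increasing by 2 each time)).
For the fourth part, together with the first part always sums to 51: 36, 48, 60, 72, 84, 96 → 108.
Combining the parts gives (-57 37 75 108).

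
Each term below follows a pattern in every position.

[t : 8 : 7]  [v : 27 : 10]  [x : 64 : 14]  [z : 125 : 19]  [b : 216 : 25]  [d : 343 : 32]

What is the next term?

[f : 512 : 40]

For the letter, letters move forward 2 places in the alphabet, wrapping Z→A: t, v, x, z, b, d → f.
Second entry — perfect cubes: 2³, 3³, 4³, …: 8, 27, 64, 125, 216, 343 → 512.
Third entry — differences are 3, 4, 5, … (increasing by 1 each time): 7, 10, 14, 19, 25, 32 → 40.
Putting it together: [f : 512 : 40].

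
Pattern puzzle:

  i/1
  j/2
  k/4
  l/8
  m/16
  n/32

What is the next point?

o/64

Letter — letters move forward 1 place in the alphabet: i, j, k, l, m, n → o.
Second entry: 1, 2, 4, 8, 16, 32 → 64 (×2 each step).
Combining the parts gives o/64.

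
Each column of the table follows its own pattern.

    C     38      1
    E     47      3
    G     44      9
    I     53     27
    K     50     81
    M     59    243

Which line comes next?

Letter: C, E, G, I, K, M → O (letters move forward 2 places in the alphabet).
For the second component, alternating steps +9, −3, +9, −3, …: 38, 47, 44, 53, 50, 59 → 56.
Third component — ×3 each step: 1, 3, 9, 27, 81, 243 → 729.
Putting it together: O  56  729.

O  56  729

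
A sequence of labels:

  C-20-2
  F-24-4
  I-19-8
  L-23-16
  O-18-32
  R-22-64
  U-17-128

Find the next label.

Letter goes C, F, I, L, O, R, U → X (letters move forward 3 places in the alphabet).
For the second component, alternating steps +4, −5, +4, −5, …: 20, 24, 19, 23, 18, 22, 17 → 21.
Third component goes 2, 4, 8, 16, 32, 64, 128 → 256 (×2 each step).
Putting it together: X-21-256.

X-21-256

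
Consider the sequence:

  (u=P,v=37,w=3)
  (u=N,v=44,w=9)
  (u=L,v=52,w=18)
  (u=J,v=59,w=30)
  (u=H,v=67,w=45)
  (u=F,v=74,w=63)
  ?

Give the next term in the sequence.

(u=D,v=82,w=84)

U goes P, N, L, J, H, F → D (letters move back 2 places in the alphabet).
V: alternating steps +7, +8, +7, +8, …, so 37, 44, 52, 59, 67, 74 → 82.
W: differences are 6, 9, 12, … (increasing by 3 each time), so 3, 9, 18, 30, 45, 63 → 84.
Combining the parts gives (u=D,v=82,w=84).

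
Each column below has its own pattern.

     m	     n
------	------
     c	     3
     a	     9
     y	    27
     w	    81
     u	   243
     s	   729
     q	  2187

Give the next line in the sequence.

Column m: c, a, y, w, u, s, q → o (letters move back 2 places in the alphabet, wrapping A→Z).
For the column n, ×3 each step: 3, 9, 27, 81, 243, 729, 2187 → 6561.
So the next line is o  6561.

o  6561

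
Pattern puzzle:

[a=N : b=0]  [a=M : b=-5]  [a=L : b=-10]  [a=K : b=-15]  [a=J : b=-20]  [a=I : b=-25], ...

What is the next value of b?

-30

B: −5 each step, so 0, -5, -10, -15, -20, -25 → -30.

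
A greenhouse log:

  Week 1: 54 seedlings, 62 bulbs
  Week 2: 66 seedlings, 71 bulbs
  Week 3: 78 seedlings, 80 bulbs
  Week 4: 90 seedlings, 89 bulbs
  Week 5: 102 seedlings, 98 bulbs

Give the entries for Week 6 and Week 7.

114 seedlings, 107 bulbs; 126 seedlings, 116 bulbs

For the seedlings, +12 each step: 54, 66, 78, 90, 102 → 114 → 126.
Bulbs — +9 each step: 62, 71, 80, 89, 98 → 107 → 116.
So the next two rows are 114 seedlings, 107 bulbs and 126 seedlings, 116 bulbs.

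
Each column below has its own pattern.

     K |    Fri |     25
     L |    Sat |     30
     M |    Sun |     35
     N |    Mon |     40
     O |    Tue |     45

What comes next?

Letter — letters move forward 1 place in the alphabet: K, L, M, N, O → P.
Day: runs through the weekdays Mon→Sun; Fri, Sat, Sun, Mon, Tue → Wed.
Third component — +5 each step: 25, 30, 35, 40, 45 → 50.
Combining the parts gives P  Wed  50.

P  Wed  50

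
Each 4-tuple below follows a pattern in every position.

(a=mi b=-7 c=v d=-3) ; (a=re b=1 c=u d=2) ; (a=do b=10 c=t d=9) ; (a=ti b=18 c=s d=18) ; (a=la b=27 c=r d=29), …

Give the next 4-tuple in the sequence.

(a=sol b=35 c=q d=42)

A: runs backward through the solfège scale do→ti; mi, re, do, ti, la → sol.
B — alternating steps +8, +9, +8, +9, …: -7, 1, 10, 18, 27 → 35.
C — letters move back 1 place in the alphabet: v, u, t, s, r → q.
D: -3, 2, 9, 18, 29 → 42 (differences are 5, 7, 9, … (increasing by 2 each time)).
Putting it together: (a=sol b=35 c=q d=42).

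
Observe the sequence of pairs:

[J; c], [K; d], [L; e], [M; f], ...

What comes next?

[N; g]

First letter — letters move forward 1 place in the alphabet: J, K, L, M → N.
Second letter goes c, d, e, f → g (letters move forward 1 place in the alphabet).
Putting it together: [N; g].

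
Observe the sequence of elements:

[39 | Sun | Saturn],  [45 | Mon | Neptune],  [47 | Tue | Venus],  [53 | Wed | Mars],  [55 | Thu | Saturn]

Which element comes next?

First slot goes 39, 45, 47, 53, 55 → 61 (alternating steps +6, +2, +6, +2, …).
Day: Sun, Mon, Tue, Wed, Thu → Fri (runs through the weekdays Mon→Sun).
Planet: Saturn, Neptune, Venus, Mars, Saturn → Neptune (repeats Saturn → Neptune → Venus → Mars).
Combining the parts gives [61 | Fri | Neptune].

[61 | Fri | Neptune]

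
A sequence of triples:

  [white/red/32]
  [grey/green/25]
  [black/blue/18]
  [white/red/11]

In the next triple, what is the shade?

grey

Shade: white, grey, black, white → grey (repeats white → grey → black).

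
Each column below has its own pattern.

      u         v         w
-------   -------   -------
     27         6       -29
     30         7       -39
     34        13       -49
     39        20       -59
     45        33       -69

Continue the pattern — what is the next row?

52  53  -79

For the column u, differences are 3, 4, 5, … (increasing by 1 each time): 27, 30, 34, 39, 45 → 52.
Column v: 6, 7, 13, 20, 33 → 53 (each term is the sum of the two before it).
Column w: −10 each step, so -29, -39, -49, -59, -69 → -79.
So the next row is 52  53  -79.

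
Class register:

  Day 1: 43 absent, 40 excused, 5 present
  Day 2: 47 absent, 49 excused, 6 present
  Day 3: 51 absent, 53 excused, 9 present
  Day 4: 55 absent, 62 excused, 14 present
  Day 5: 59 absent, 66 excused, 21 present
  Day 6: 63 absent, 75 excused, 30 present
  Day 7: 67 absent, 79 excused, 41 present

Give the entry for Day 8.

71 absent, 88 excused, 54 present

Absent: +4 each step; 43, 47, 51, 55, 59, 63, 67 → 71.
Excused: 40, 49, 53, 62, 66, 75, 79 → 88 (alternating steps +9, +4, +9, +4, …).
Present: differences are 1, 3, 5, … (increasing by 2 each time), so 5, 6, 9, 14, 21, 30, 41 → 54.
Putting it together: 71 absent, 88 excused, 54 present.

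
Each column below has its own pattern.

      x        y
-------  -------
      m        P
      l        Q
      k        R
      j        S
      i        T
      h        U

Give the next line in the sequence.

For the column x, letters move back 1 place in the alphabet: m, l, k, j, i, h → g.
Column y — letters move forward 1 place in the alphabet: P, Q, R, S, T, U → V.
Putting it together: g  V.

g  V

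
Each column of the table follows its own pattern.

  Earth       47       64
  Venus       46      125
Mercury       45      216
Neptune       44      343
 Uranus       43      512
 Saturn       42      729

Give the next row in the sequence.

For the planet, runs backward through the planets Mercury→Neptune: Earth, Venus, Mercury, Neptune, Uranus, Saturn → Jupiter.
Second component: −1 each step; 47, 46, 45, 44, 43, 42 → 41.
Third component goes 64, 125, 216, 343, 512, 729 → 1000 (perfect cubes: 4³, 5³, 6³, …).
Combining the parts gives Jupiter  41  1000.

Jupiter  41  1000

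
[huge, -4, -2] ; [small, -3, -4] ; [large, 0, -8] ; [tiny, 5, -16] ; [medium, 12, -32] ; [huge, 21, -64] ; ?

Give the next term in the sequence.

Size goes huge, small, large, tiny, medium, huge → small (repeats huge → small → large → tiny → medium).
Second coordinate — differences are 1, 3, 5, … (increasing by 2 each time): -4, -3, 0, 5, 12, 21 → 32.
Third coordinate goes -2, -4, -8, -16, -32, -64 → -128 (×2 each step).
So the next term is [small, 32, -128].

[small, 32, -128]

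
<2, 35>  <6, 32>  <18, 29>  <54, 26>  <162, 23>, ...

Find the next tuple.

<486, 20>

First part: ×3 each step, so 2, 6, 18, 54, 162 → 486.
For the second part, −3 each step: 35, 32, 29, 26, 23 → 20.
Putting it together: <486, 20>.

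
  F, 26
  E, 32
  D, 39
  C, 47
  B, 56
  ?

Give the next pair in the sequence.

A, 66

Letter goes F, E, D, C, B → A (letters move back 1 place in the alphabet).
For the second component, differences are 6, 7, 8, … (increasing by 1 each time): 26, 32, 39, 47, 56 → 66.
Putting it together: A, 66.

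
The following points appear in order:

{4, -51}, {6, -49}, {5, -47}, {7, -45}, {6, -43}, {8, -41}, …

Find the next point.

For the first entry, alternating steps +2, −1, +2, −1, …: 4, 6, 5, 7, 6, 8 → 7.
For the second entry, +2 each step: -51, -49, -47, -45, -43, -41 → -39.
Putting it together: {7, -39}.

{7, -39}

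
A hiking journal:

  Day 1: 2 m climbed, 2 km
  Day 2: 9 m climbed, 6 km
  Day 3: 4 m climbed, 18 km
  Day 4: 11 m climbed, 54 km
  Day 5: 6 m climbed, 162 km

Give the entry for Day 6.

M climbed: 2, 9, 4, 11, 6 → 13 (alternating steps +7, −5, +7, −5, …).
For the km, ×3 each step: 2, 6, 18, 54, 162 → 486.
Putting it together: 13 m climbed, 486 km.

13 m climbed, 486 km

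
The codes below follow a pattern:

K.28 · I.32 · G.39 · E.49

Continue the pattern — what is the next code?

C.62

Letter: letters move back 2 places in the alphabet, so K, I, G, E → C.
Second component goes 28, 32, 39, 49 → 62 (differences are 4, 7, 10, … (increasing by 3 each time)).
Putting it together: C.62.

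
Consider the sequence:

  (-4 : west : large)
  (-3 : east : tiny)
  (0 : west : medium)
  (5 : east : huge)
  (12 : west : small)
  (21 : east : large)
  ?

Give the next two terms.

First entry: -4, -3, 0, 5, 12, 21 → 32 → 45 (differences are 1, 3, 5, … (increasing by 2 each time)).
Direction goes west, east, west, east, west, east → west → east (alternates west ↔ east).
Size — repeats large → tiny → medium → huge → small: large, tiny, medium, huge, small, large → tiny → medium.
So the next two terms are (32 : west : tiny) and (45 : east : medium).

(32 : west : tiny), (45 : east : medium)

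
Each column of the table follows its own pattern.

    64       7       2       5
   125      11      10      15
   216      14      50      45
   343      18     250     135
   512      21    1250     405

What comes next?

First component: perfect cubes: 4³, 5³, 6³, …, so 64, 125, 216, 343, 512 → 729.
Second component: 7, 11, 14, 18, 21 → 25 (alternating steps +4, +3, +4, +3, …).
Third component goes 2, 10, 50, 250, 1250 → 6250 (×5 each step).
Fourth component: ×3 each step, so 5, 15, 45, 135, 405 → 1215.
So the next row is 729  25  6250  1215.

729  25  6250  1215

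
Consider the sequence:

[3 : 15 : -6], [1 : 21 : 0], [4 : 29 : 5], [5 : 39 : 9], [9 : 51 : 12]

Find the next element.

First part — each term is the sum of the two before it: 3, 1, 4, 5, 9 → 14.
For the second part, differences are 6, 8, 10, … (increasing by 2 each time): 15, 21, 29, 39, 51 → 65.
Third part: differences are 6, 5, 4, … (decreasing by 1 each time); -6, 0, 5, 9, 12 → 14.
So the next element is [14 : 65 : 14].

[14 : 65 : 14]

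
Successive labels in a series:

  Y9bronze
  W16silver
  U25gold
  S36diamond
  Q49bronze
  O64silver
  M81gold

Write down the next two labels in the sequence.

K100diamond, I121bronze

Letter — letters move back 2 places in the alphabet: Y, W, U, S, Q, O, M → K → I.
Second component: perfect squares: 3², 4², 5², …, so 9, 16, 25, 36, 49, 64, 81 → 100 → 121.
Rank: repeats bronze → silver → gold → diamond; bronze, silver, gold, diamond, bronze, silver, gold → diamond → bronze.
So the next two labels are K100diamond and I121bronze.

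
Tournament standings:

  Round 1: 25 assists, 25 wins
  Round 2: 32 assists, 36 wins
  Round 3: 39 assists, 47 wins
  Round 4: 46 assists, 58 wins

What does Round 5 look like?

53 assists, 69 wins

For the assists, +7 each step: 25, 32, 39, 46 → 53.
For the wins, +11 each step: 25, 36, 47, 58 → 69.
Combining the parts gives 53 assists, 69 wins.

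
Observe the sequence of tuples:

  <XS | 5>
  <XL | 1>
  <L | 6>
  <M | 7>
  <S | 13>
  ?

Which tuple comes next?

Size: XS, XL, L, M, S → XS (runs backward through clothing sizes XS→XL).
Second coordinate — each term is the sum of the two before it: 5, 1, 6, 7, 13 → 20.
Putting it together: <XS | 20>.

<XS | 20>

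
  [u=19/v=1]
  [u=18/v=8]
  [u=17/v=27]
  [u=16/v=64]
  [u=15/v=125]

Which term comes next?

U — −1 each step: 19, 18, 17, 16, 15 → 14.
V — perfect cubes: 1³, 2³, 3³, …: 1, 8, 27, 64, 125 → 216.
Combining the parts gives [u=14/v=216].

[u=14/v=216]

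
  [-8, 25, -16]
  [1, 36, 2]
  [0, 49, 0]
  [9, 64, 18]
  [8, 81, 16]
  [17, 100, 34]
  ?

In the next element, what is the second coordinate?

121

First coordinate: alternating steps +9, −1, +9, −1, …, so -8, 1, 0, 9, 8, 17 → 16.
Second coordinate: 25, 36, 49, 64, 81, 100 → 121 (perfect squares: 5², 6², 7², …).
Third coordinate: -16, 2, 0, 18, 16, 34 → 32 (always 2 × the first coordinate).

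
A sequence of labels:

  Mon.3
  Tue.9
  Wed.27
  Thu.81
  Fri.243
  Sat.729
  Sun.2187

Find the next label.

Day: runs through the weekdays Mon→Sun; Mon, Tue, Wed, Thu, Fri, Sat, Sun → Mon.
For the second component, ×3 each step: 3, 9, 27, 81, 243, 729, 2187 → 6561.
Putting it together: Mon.6561.

Mon.6561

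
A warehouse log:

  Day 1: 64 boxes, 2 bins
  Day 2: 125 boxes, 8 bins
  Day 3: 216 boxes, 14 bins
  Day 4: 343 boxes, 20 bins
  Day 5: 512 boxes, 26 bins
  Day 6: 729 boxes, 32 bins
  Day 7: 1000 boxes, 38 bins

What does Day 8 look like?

1331 boxes, 44 bins

Boxes — perfect cubes: 4³, 5³, 6³, …: 64, 125, 216, 343, 512, 729, 1000 → 1331.
For the bins, +6 each step: 2, 8, 14, 20, 26, 32, 38 → 44.
Putting it together: 1331 boxes, 44 bins.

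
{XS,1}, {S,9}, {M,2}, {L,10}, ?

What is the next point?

{XL,3}

Size: runs through clothing sizes XS→XL, so XS, S, M, L → XL.
For the second value, alternating steps +8, −7, +8, −7, …: 1, 9, 2, 10 → 3.
Combining the parts gives {XL,3}.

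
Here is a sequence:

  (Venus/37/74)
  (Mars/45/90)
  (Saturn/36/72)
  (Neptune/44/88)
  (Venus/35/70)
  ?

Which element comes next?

Planet: repeats Venus → Mars → Saturn → Neptune; Venus, Mars, Saturn, Neptune, Venus → Mars.
Second component — alternating steps +8, −9, +8, −9, …: 37, 45, 36, 44, 35 → 43.
For the third component, always 2 × the second component: 74, 90, 72, 88, 70 → 86.
Putting it together: (Mars/43/86).

(Mars/43/86)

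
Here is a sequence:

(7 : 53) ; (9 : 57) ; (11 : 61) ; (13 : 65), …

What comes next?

First value: +2 each step, so 7, 9, 11, 13 → 15.
Second value: +4 each step, so 53, 57, 61, 65 → 69.
Combining the parts gives (15 : 69).

(15 : 69)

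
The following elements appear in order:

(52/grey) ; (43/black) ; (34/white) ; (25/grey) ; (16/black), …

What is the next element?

First value: −9 each step, so 52, 43, 34, 25, 16 → 7.
Shade: repeats grey → black → white, so grey, black, white, grey, black → white.
Putting it together: (7/white).

(7/white)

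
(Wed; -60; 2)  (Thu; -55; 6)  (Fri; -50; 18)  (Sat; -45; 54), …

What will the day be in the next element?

Sun

For the day, runs through the weekdays Mon→Sun: Wed, Thu, Fri, Sat → Sun.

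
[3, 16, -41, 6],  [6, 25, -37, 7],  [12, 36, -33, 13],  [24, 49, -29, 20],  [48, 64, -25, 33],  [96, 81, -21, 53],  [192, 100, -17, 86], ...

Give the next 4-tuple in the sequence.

[384, 121, -13, 139]

For the first component, ×2 each step: 3, 6, 12, 24, 48, 96, 192 → 384.
Second component — perfect squares: 4², 5², 6², …: 16, 25, 36, 49, 64, 81, 100 → 121.
Third component — +4 each step: -41, -37, -33, -29, -25, -21, -17 → -13.
Fourth component: each term is the sum of the two before it; 6, 7, 13, 20, 33, 53, 86 → 139.
Putting it together: [384, 121, -13, 139].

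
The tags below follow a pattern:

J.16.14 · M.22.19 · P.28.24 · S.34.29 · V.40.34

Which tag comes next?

Y.46.39

Letter goes J, M, P, S, V → Y (letters move forward 3 places in the alphabet).
Second component — +6 each step: 16, 22, 28, 34, 40 → 46.
For the third component, +5 each step: 14, 19, 24, 29, 34 → 39.
Putting it together: Y.46.39.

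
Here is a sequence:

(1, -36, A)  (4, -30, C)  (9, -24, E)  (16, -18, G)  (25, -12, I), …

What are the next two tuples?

(36, -6, K), (49, 0, M)

For the first part, perfect squares: 1², 2², 3², …: 1, 4, 9, 16, 25 → 36 → 49.
Second part — +6 each step: -36, -30, -24, -18, -12 → -6 → 0.
For the letter, letters move forward 2 places in the alphabet: A, C, E, G, I → K → M.
So the next two tuples are (36, -6, K) and (49, 0, M).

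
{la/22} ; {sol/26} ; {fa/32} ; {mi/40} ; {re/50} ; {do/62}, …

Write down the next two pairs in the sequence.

{ti/76}, {la/92}

Note goes la, sol, fa, mi, re, do → ti → la (runs backward through the solfège scale do→ti).
Second part: differences are 4, 6, 8, … (increasing by 2 each time); 22, 26, 32, 40, 50, 62 → 76 → 92.
So the next two pairs are {ti/76} and {la/92}.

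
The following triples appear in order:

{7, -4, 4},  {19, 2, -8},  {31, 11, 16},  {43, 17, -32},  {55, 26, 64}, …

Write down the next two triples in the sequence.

First coordinate: +12 each step; 7, 19, 31, 43, 55 → 67 → 79.
For the second coordinate, alternating steps +6, +9, +6, +9, …: -4, 2, 11, 17, 26 → 32 → 41.
For the third coordinate, ×(-2) each step: 4, -8, 16, -32, 64 → -128 → 256.
Putting the parts together: {67, 32, -128} and then {79, 41, 256}.

{67, 32, -128}, {79, 41, 256}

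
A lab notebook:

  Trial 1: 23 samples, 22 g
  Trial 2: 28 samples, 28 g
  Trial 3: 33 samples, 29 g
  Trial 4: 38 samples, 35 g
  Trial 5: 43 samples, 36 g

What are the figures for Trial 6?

48 samples, 42 g

For the samples, +5 each step: 23, 28, 33, 38, 43 → 48.
G goes 22, 28, 29, 35, 36 → 42 (alternating steps +6, +1, +6, +1, …).
Combining the parts gives 48 samples, 42 g.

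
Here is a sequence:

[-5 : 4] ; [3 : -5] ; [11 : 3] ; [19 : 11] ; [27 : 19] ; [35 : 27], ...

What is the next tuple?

[43 : 35]

For the first part, +8 each step: -5, 3, 11, 19, 27, 35 → 43.
Second part: always the previous value of the first part, so 4, -5, 3, 11, 19, 27 → 35.
Putting it together: [43 : 35].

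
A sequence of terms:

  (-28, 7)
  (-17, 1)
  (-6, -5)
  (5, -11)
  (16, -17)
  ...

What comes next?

(27, -23)

First part: +11 each step; -28, -17, -6, 5, 16 → 27.
For the second part, −6 each step: 7, 1, -5, -11, -17 → -23.
Combining the parts gives (27, -23).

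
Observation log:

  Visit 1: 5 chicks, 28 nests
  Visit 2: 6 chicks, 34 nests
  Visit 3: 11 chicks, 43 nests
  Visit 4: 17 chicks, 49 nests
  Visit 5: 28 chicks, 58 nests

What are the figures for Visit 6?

45 chicks, 64 nests

For the chicks, each term is the sum of the two before it: 5, 6, 11, 17, 28 → 45.
Nests: 28, 34, 43, 49, 58 → 64 (alternating steps +6, +9, +6, +9, …).
Combining the parts gives 45 chicks, 64 nests.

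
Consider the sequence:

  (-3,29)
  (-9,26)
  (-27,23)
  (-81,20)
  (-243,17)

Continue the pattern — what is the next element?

(-729,14)

First value: -3, -9, -27, -81, -243 → -729 (×3 each step).
Second value goes 29, 26, 23, 20, 17 → 14 (−3 each step).
Combining the parts gives (-729,14).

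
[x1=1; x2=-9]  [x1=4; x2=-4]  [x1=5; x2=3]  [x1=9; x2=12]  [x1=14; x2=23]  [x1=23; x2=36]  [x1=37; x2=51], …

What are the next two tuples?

X1 — each term is the sum of the two before it: 1, 4, 5, 9, 14, 23, 37 → 60 → 97.
X2: -9, -4, 3, 12, 23, 36, 51 → 68 → 87 (differences are 5, 7, 9, … (increasing by 2 each time)).
So the next two tuples are [x1=60; x2=68] and [x1=97; x2=87].

[x1=60; x2=68], [x1=97; x2=87]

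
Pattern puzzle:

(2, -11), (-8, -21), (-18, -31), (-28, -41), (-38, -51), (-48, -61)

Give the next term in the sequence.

(-58, -71)

First component: −10 each step, so 2, -8, -18, -28, -38, -48 → -58.
For the second component, −10 each step: -11, -21, -31, -41, -51, -61 → -71.
Combining the parts gives (-58, -71).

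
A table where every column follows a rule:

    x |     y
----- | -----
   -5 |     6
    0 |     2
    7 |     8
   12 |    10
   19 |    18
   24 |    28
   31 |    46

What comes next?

Column x: alternating steps +5, +7, +5, +7, …; -5, 0, 7, 12, 19, 24, 31 → 36.
For the column y, each term is the sum of the two before it: 6, 2, 8, 10, 18, 28, 46 → 74.
Putting it together: 36  74.

36  74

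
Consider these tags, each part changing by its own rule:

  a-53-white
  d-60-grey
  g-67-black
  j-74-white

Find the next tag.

Letter: a, d, g, j → m (letters move forward 3 places in the alphabet).
For the second component, +7 each step: 53, 60, 67, 74 → 81.
Shade: white, grey, black, white → grey (repeats white → grey → black).
So the next tag is m-81-grey.

m-81-grey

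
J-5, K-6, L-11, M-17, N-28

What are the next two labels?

O-45 then P-73

Letter: letters move forward 1 place in the alphabet, so J, K, L, M, N → O → P.
Second component — each term is the sum of the two before it: 5, 6, 11, 17, 28 → 45 → 73.
Putting the parts together: O-45 and then P-73.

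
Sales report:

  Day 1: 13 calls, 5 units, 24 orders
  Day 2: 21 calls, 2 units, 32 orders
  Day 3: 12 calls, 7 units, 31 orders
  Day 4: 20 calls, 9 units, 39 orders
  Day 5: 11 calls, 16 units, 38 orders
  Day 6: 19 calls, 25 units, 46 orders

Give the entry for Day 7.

10 calls, 41 units, 45 orders

For the calls, alternating steps +8, −9, +8, −9, …: 13, 21, 12, 20, 11, 19 → 10.
Units — each term is the sum of the two before it: 5, 2, 7, 9, 16, 25 → 41.
Orders: 24, 32, 31, 39, 38, 46 → 45 (alternating steps +8, −1, +8, −1, …).
Combining the parts gives 10 calls, 41 units, 45 orders.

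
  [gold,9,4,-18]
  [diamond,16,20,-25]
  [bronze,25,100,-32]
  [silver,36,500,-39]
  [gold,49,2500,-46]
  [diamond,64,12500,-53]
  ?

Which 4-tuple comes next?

For the rank, repeats gold → diamond → bronze → silver: gold, diamond, bronze, silver, gold, diamond → bronze.
Second slot: 9, 16, 25, 36, 49, 64 → 81 (perfect squares: 3², 4², 5², …).
Third slot: 4, 20, 100, 500, 2500, 12500 → 62500 (×5 each step).
For the fourth slot, −7 each step: -18, -25, -32, -39, -46, -53 → -60.
Combining the parts gives [bronze,81,62500,-60].

[bronze,81,62500,-60]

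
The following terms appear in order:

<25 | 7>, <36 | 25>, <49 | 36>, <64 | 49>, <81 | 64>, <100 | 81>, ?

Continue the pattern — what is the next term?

First component: perfect squares: 5², 6², 7², …, so 25, 36, 49, 64, 81, 100 → 121.
Second component: always the previous value of the first component, so 7, 25, 36, 49, 64, 81 → 100.
So the next term is <121 | 100>.

<121 | 100>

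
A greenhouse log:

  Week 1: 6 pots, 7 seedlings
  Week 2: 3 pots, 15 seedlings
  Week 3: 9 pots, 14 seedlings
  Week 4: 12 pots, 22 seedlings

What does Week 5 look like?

For the pots, each term is the sum of the two before it: 6, 3, 9, 12 → 21.
Seedlings goes 7, 15, 14, 22 → 21 (alternating steps +8, −1, +8, −1, …).
Combining the parts gives 21 pots, 21 seedlings.

21 pots, 21 seedlings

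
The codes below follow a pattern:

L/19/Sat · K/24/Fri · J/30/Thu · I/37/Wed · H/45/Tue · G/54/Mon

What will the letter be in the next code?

F

Letter — letters move back 1 place in the alphabet: L, K, J, I, H, G → F.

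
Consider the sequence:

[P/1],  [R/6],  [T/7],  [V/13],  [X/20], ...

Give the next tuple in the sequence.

[Z/33]

Letter — letters move forward 2 places in the alphabet: P, R, T, V, X → Z.
Second value — each term is the sum of the two before it: 1, 6, 7, 13, 20 → 33.
Combining the parts gives [Z/33].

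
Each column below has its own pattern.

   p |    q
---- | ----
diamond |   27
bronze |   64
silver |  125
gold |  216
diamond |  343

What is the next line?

bronze  512

Column p: repeats diamond → bronze → silver → gold, so diamond, bronze, silver, gold, diamond → bronze.
Column q goes 27, 64, 125, 216, 343 → 512 (perfect cubes: 3³, 4³, 5³, …).
So the next line is bronze  512.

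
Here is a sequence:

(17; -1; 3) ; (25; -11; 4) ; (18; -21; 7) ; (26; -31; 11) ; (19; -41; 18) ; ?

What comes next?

(27; -51; 29)

First entry: alternating steps +8, −7, +8, −7, …; 17, 25, 18, 26, 19 → 27.
Second entry: −10 each step; -1, -11, -21, -31, -41 → -51.
Third entry: 3, 4, 7, 11, 18 → 29 (each term is the sum of the two before it).
Combining the parts gives (27; -51; 29).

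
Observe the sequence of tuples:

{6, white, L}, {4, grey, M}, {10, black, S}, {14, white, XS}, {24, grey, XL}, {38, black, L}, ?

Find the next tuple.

{62, white, M}

First coordinate: 6, 4, 10, 14, 24, 38 → 62 (each term is the sum of the two before it).
Shade: repeats white → grey → black; white, grey, black, white, grey, black → white.
Size goes L, M, S, XS, XL, L → M (repeats L → M → S → XS → XL).
Combining the parts gives {62, white, M}.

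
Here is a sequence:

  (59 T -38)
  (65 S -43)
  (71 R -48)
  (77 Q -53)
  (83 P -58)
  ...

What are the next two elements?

(89 O -63), (95 N -68)

For the first coordinate, +6 each step: 59, 65, 71, 77, 83 → 89 → 95.
Letter: T, S, R, Q, P → O → N (letters move back 1 place in the alphabet).
For the third coordinate, −5 each step: -38, -43, -48, -53, -58 → -63 → -68.
So the next two elements are (89 O -63) and (95 N -68).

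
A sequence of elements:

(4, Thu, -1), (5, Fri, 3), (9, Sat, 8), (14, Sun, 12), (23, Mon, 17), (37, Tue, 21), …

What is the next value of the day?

First component: 4, 5, 9, 14, 23, 37 → 60 (each term is the sum of the two before it).
For the day, runs through the weekdays Mon→Sun: Thu, Fri, Sat, Sun, Mon, Tue → Wed.
Third component goes -1, 3, 8, 12, 17, 21 → 26 (alternating steps +4, +5, +4, +5, …).

Wed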